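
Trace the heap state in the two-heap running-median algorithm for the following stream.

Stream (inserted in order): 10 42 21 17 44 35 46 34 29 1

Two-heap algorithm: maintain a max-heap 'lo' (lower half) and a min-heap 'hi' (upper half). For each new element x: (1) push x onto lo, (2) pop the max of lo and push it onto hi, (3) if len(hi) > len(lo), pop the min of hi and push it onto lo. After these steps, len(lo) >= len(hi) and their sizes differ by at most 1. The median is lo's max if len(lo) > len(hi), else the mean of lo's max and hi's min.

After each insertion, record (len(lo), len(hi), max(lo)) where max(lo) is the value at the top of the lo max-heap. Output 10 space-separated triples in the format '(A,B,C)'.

Answer: (1,0,10) (1,1,10) (2,1,21) (2,2,17) (3,2,21) (3,3,21) (4,3,35) (4,4,34) (5,4,34) (5,5,29)

Derivation:
Step 1: insert 10 -> lo=[10] hi=[] -> (len(lo)=1, len(hi)=0, max(lo)=10)
Step 2: insert 42 -> lo=[10] hi=[42] -> (len(lo)=1, len(hi)=1, max(lo)=10)
Step 3: insert 21 -> lo=[10, 21] hi=[42] -> (len(lo)=2, len(hi)=1, max(lo)=21)
Step 4: insert 17 -> lo=[10, 17] hi=[21, 42] -> (len(lo)=2, len(hi)=2, max(lo)=17)
Step 5: insert 44 -> lo=[10, 17, 21] hi=[42, 44] -> (len(lo)=3, len(hi)=2, max(lo)=21)
Step 6: insert 35 -> lo=[10, 17, 21] hi=[35, 42, 44] -> (len(lo)=3, len(hi)=3, max(lo)=21)
Step 7: insert 46 -> lo=[10, 17, 21, 35] hi=[42, 44, 46] -> (len(lo)=4, len(hi)=3, max(lo)=35)
Step 8: insert 34 -> lo=[10, 17, 21, 34] hi=[35, 42, 44, 46] -> (len(lo)=4, len(hi)=4, max(lo)=34)
Step 9: insert 29 -> lo=[10, 17, 21, 29, 34] hi=[35, 42, 44, 46] -> (len(lo)=5, len(hi)=4, max(lo)=34)
Step 10: insert 1 -> lo=[1, 10, 17, 21, 29] hi=[34, 35, 42, 44, 46] -> (len(lo)=5, len(hi)=5, max(lo)=29)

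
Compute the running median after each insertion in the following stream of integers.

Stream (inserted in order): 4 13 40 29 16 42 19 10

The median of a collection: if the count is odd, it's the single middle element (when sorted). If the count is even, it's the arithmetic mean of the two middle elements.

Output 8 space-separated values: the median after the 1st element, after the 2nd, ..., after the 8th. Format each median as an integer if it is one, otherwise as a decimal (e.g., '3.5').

Answer: 4 8.5 13 21 16 22.5 19 17.5

Derivation:
Step 1: insert 4 -> lo=[4] (size 1, max 4) hi=[] (size 0) -> median=4
Step 2: insert 13 -> lo=[4] (size 1, max 4) hi=[13] (size 1, min 13) -> median=8.5
Step 3: insert 40 -> lo=[4, 13] (size 2, max 13) hi=[40] (size 1, min 40) -> median=13
Step 4: insert 29 -> lo=[4, 13] (size 2, max 13) hi=[29, 40] (size 2, min 29) -> median=21
Step 5: insert 16 -> lo=[4, 13, 16] (size 3, max 16) hi=[29, 40] (size 2, min 29) -> median=16
Step 6: insert 42 -> lo=[4, 13, 16] (size 3, max 16) hi=[29, 40, 42] (size 3, min 29) -> median=22.5
Step 7: insert 19 -> lo=[4, 13, 16, 19] (size 4, max 19) hi=[29, 40, 42] (size 3, min 29) -> median=19
Step 8: insert 10 -> lo=[4, 10, 13, 16] (size 4, max 16) hi=[19, 29, 40, 42] (size 4, min 19) -> median=17.5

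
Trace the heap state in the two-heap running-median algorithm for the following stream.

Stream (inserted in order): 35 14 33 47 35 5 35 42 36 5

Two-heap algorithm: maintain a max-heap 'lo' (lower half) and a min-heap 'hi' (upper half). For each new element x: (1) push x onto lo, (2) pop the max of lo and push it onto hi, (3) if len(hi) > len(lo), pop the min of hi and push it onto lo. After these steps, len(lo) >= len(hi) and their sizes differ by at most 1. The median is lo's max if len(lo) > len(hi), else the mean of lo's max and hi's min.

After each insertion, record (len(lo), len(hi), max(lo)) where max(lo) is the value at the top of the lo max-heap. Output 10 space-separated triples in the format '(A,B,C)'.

Step 1: insert 35 -> lo=[35] hi=[] -> (len(lo)=1, len(hi)=0, max(lo)=35)
Step 2: insert 14 -> lo=[14] hi=[35] -> (len(lo)=1, len(hi)=1, max(lo)=14)
Step 3: insert 33 -> lo=[14, 33] hi=[35] -> (len(lo)=2, len(hi)=1, max(lo)=33)
Step 4: insert 47 -> lo=[14, 33] hi=[35, 47] -> (len(lo)=2, len(hi)=2, max(lo)=33)
Step 5: insert 35 -> lo=[14, 33, 35] hi=[35, 47] -> (len(lo)=3, len(hi)=2, max(lo)=35)
Step 6: insert 5 -> lo=[5, 14, 33] hi=[35, 35, 47] -> (len(lo)=3, len(hi)=3, max(lo)=33)
Step 7: insert 35 -> lo=[5, 14, 33, 35] hi=[35, 35, 47] -> (len(lo)=4, len(hi)=3, max(lo)=35)
Step 8: insert 42 -> lo=[5, 14, 33, 35] hi=[35, 35, 42, 47] -> (len(lo)=4, len(hi)=4, max(lo)=35)
Step 9: insert 36 -> lo=[5, 14, 33, 35, 35] hi=[35, 36, 42, 47] -> (len(lo)=5, len(hi)=4, max(lo)=35)
Step 10: insert 5 -> lo=[5, 5, 14, 33, 35] hi=[35, 35, 36, 42, 47] -> (len(lo)=5, len(hi)=5, max(lo)=35)

Answer: (1,0,35) (1,1,14) (2,1,33) (2,2,33) (3,2,35) (3,3,33) (4,3,35) (4,4,35) (5,4,35) (5,5,35)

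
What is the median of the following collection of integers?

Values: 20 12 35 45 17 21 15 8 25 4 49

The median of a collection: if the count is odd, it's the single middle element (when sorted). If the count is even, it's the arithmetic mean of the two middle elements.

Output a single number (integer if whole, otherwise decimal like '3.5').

Answer: 20

Derivation:
Step 1: insert 20 -> lo=[20] (size 1, max 20) hi=[] (size 0) -> median=20
Step 2: insert 12 -> lo=[12] (size 1, max 12) hi=[20] (size 1, min 20) -> median=16
Step 3: insert 35 -> lo=[12, 20] (size 2, max 20) hi=[35] (size 1, min 35) -> median=20
Step 4: insert 45 -> lo=[12, 20] (size 2, max 20) hi=[35, 45] (size 2, min 35) -> median=27.5
Step 5: insert 17 -> lo=[12, 17, 20] (size 3, max 20) hi=[35, 45] (size 2, min 35) -> median=20
Step 6: insert 21 -> lo=[12, 17, 20] (size 3, max 20) hi=[21, 35, 45] (size 3, min 21) -> median=20.5
Step 7: insert 15 -> lo=[12, 15, 17, 20] (size 4, max 20) hi=[21, 35, 45] (size 3, min 21) -> median=20
Step 8: insert 8 -> lo=[8, 12, 15, 17] (size 4, max 17) hi=[20, 21, 35, 45] (size 4, min 20) -> median=18.5
Step 9: insert 25 -> lo=[8, 12, 15, 17, 20] (size 5, max 20) hi=[21, 25, 35, 45] (size 4, min 21) -> median=20
Step 10: insert 4 -> lo=[4, 8, 12, 15, 17] (size 5, max 17) hi=[20, 21, 25, 35, 45] (size 5, min 20) -> median=18.5
Step 11: insert 49 -> lo=[4, 8, 12, 15, 17, 20] (size 6, max 20) hi=[21, 25, 35, 45, 49] (size 5, min 21) -> median=20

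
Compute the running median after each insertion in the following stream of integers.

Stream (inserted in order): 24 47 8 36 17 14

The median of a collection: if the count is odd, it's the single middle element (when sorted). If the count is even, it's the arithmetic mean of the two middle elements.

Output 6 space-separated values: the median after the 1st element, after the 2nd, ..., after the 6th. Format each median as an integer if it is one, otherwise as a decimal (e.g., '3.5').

Answer: 24 35.5 24 30 24 20.5

Derivation:
Step 1: insert 24 -> lo=[24] (size 1, max 24) hi=[] (size 0) -> median=24
Step 2: insert 47 -> lo=[24] (size 1, max 24) hi=[47] (size 1, min 47) -> median=35.5
Step 3: insert 8 -> lo=[8, 24] (size 2, max 24) hi=[47] (size 1, min 47) -> median=24
Step 4: insert 36 -> lo=[8, 24] (size 2, max 24) hi=[36, 47] (size 2, min 36) -> median=30
Step 5: insert 17 -> lo=[8, 17, 24] (size 3, max 24) hi=[36, 47] (size 2, min 36) -> median=24
Step 6: insert 14 -> lo=[8, 14, 17] (size 3, max 17) hi=[24, 36, 47] (size 3, min 24) -> median=20.5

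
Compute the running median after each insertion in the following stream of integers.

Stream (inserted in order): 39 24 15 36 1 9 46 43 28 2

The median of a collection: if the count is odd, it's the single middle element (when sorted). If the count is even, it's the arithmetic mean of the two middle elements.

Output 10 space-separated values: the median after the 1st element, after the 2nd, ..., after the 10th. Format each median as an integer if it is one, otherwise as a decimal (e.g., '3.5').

Step 1: insert 39 -> lo=[39] (size 1, max 39) hi=[] (size 0) -> median=39
Step 2: insert 24 -> lo=[24] (size 1, max 24) hi=[39] (size 1, min 39) -> median=31.5
Step 3: insert 15 -> lo=[15, 24] (size 2, max 24) hi=[39] (size 1, min 39) -> median=24
Step 4: insert 36 -> lo=[15, 24] (size 2, max 24) hi=[36, 39] (size 2, min 36) -> median=30
Step 5: insert 1 -> lo=[1, 15, 24] (size 3, max 24) hi=[36, 39] (size 2, min 36) -> median=24
Step 6: insert 9 -> lo=[1, 9, 15] (size 3, max 15) hi=[24, 36, 39] (size 3, min 24) -> median=19.5
Step 7: insert 46 -> lo=[1, 9, 15, 24] (size 4, max 24) hi=[36, 39, 46] (size 3, min 36) -> median=24
Step 8: insert 43 -> lo=[1, 9, 15, 24] (size 4, max 24) hi=[36, 39, 43, 46] (size 4, min 36) -> median=30
Step 9: insert 28 -> lo=[1, 9, 15, 24, 28] (size 5, max 28) hi=[36, 39, 43, 46] (size 4, min 36) -> median=28
Step 10: insert 2 -> lo=[1, 2, 9, 15, 24] (size 5, max 24) hi=[28, 36, 39, 43, 46] (size 5, min 28) -> median=26

Answer: 39 31.5 24 30 24 19.5 24 30 28 26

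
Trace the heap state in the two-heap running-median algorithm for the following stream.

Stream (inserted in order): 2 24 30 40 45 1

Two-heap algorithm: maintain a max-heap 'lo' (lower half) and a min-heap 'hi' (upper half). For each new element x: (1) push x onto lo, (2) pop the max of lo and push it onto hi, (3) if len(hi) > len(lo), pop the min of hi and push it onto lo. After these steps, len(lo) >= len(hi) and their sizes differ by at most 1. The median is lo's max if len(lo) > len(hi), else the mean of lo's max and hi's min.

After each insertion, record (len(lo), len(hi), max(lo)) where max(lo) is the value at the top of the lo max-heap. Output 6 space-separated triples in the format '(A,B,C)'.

Step 1: insert 2 -> lo=[2] hi=[] -> (len(lo)=1, len(hi)=0, max(lo)=2)
Step 2: insert 24 -> lo=[2] hi=[24] -> (len(lo)=1, len(hi)=1, max(lo)=2)
Step 3: insert 30 -> lo=[2, 24] hi=[30] -> (len(lo)=2, len(hi)=1, max(lo)=24)
Step 4: insert 40 -> lo=[2, 24] hi=[30, 40] -> (len(lo)=2, len(hi)=2, max(lo)=24)
Step 5: insert 45 -> lo=[2, 24, 30] hi=[40, 45] -> (len(lo)=3, len(hi)=2, max(lo)=30)
Step 6: insert 1 -> lo=[1, 2, 24] hi=[30, 40, 45] -> (len(lo)=3, len(hi)=3, max(lo)=24)

Answer: (1,0,2) (1,1,2) (2,1,24) (2,2,24) (3,2,30) (3,3,24)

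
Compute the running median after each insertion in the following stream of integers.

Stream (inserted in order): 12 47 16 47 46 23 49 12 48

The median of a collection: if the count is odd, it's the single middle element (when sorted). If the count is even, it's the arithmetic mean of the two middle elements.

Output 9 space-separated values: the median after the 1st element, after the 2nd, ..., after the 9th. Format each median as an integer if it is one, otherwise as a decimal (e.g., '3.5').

Answer: 12 29.5 16 31.5 46 34.5 46 34.5 46

Derivation:
Step 1: insert 12 -> lo=[12] (size 1, max 12) hi=[] (size 0) -> median=12
Step 2: insert 47 -> lo=[12] (size 1, max 12) hi=[47] (size 1, min 47) -> median=29.5
Step 3: insert 16 -> lo=[12, 16] (size 2, max 16) hi=[47] (size 1, min 47) -> median=16
Step 4: insert 47 -> lo=[12, 16] (size 2, max 16) hi=[47, 47] (size 2, min 47) -> median=31.5
Step 5: insert 46 -> lo=[12, 16, 46] (size 3, max 46) hi=[47, 47] (size 2, min 47) -> median=46
Step 6: insert 23 -> lo=[12, 16, 23] (size 3, max 23) hi=[46, 47, 47] (size 3, min 46) -> median=34.5
Step 7: insert 49 -> lo=[12, 16, 23, 46] (size 4, max 46) hi=[47, 47, 49] (size 3, min 47) -> median=46
Step 8: insert 12 -> lo=[12, 12, 16, 23] (size 4, max 23) hi=[46, 47, 47, 49] (size 4, min 46) -> median=34.5
Step 9: insert 48 -> lo=[12, 12, 16, 23, 46] (size 5, max 46) hi=[47, 47, 48, 49] (size 4, min 47) -> median=46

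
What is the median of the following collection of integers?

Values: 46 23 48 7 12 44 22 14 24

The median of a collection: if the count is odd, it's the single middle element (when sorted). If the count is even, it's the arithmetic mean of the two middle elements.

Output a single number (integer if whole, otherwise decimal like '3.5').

Answer: 23

Derivation:
Step 1: insert 46 -> lo=[46] (size 1, max 46) hi=[] (size 0) -> median=46
Step 2: insert 23 -> lo=[23] (size 1, max 23) hi=[46] (size 1, min 46) -> median=34.5
Step 3: insert 48 -> lo=[23, 46] (size 2, max 46) hi=[48] (size 1, min 48) -> median=46
Step 4: insert 7 -> lo=[7, 23] (size 2, max 23) hi=[46, 48] (size 2, min 46) -> median=34.5
Step 5: insert 12 -> lo=[7, 12, 23] (size 3, max 23) hi=[46, 48] (size 2, min 46) -> median=23
Step 6: insert 44 -> lo=[7, 12, 23] (size 3, max 23) hi=[44, 46, 48] (size 3, min 44) -> median=33.5
Step 7: insert 22 -> lo=[7, 12, 22, 23] (size 4, max 23) hi=[44, 46, 48] (size 3, min 44) -> median=23
Step 8: insert 14 -> lo=[7, 12, 14, 22] (size 4, max 22) hi=[23, 44, 46, 48] (size 4, min 23) -> median=22.5
Step 9: insert 24 -> lo=[7, 12, 14, 22, 23] (size 5, max 23) hi=[24, 44, 46, 48] (size 4, min 24) -> median=23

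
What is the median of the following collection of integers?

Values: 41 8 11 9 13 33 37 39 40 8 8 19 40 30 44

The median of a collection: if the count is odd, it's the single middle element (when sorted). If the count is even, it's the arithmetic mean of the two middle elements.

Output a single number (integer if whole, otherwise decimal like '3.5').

Answer: 30

Derivation:
Step 1: insert 41 -> lo=[41] (size 1, max 41) hi=[] (size 0) -> median=41
Step 2: insert 8 -> lo=[8] (size 1, max 8) hi=[41] (size 1, min 41) -> median=24.5
Step 3: insert 11 -> lo=[8, 11] (size 2, max 11) hi=[41] (size 1, min 41) -> median=11
Step 4: insert 9 -> lo=[8, 9] (size 2, max 9) hi=[11, 41] (size 2, min 11) -> median=10
Step 5: insert 13 -> lo=[8, 9, 11] (size 3, max 11) hi=[13, 41] (size 2, min 13) -> median=11
Step 6: insert 33 -> lo=[8, 9, 11] (size 3, max 11) hi=[13, 33, 41] (size 3, min 13) -> median=12
Step 7: insert 37 -> lo=[8, 9, 11, 13] (size 4, max 13) hi=[33, 37, 41] (size 3, min 33) -> median=13
Step 8: insert 39 -> lo=[8, 9, 11, 13] (size 4, max 13) hi=[33, 37, 39, 41] (size 4, min 33) -> median=23
Step 9: insert 40 -> lo=[8, 9, 11, 13, 33] (size 5, max 33) hi=[37, 39, 40, 41] (size 4, min 37) -> median=33
Step 10: insert 8 -> lo=[8, 8, 9, 11, 13] (size 5, max 13) hi=[33, 37, 39, 40, 41] (size 5, min 33) -> median=23
Step 11: insert 8 -> lo=[8, 8, 8, 9, 11, 13] (size 6, max 13) hi=[33, 37, 39, 40, 41] (size 5, min 33) -> median=13
Step 12: insert 19 -> lo=[8, 8, 8, 9, 11, 13] (size 6, max 13) hi=[19, 33, 37, 39, 40, 41] (size 6, min 19) -> median=16
Step 13: insert 40 -> lo=[8, 8, 8, 9, 11, 13, 19] (size 7, max 19) hi=[33, 37, 39, 40, 40, 41] (size 6, min 33) -> median=19
Step 14: insert 30 -> lo=[8, 8, 8, 9, 11, 13, 19] (size 7, max 19) hi=[30, 33, 37, 39, 40, 40, 41] (size 7, min 30) -> median=24.5
Step 15: insert 44 -> lo=[8, 8, 8, 9, 11, 13, 19, 30] (size 8, max 30) hi=[33, 37, 39, 40, 40, 41, 44] (size 7, min 33) -> median=30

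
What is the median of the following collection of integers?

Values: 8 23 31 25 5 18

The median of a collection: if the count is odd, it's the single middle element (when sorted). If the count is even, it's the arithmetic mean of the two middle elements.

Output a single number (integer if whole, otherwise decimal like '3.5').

Step 1: insert 8 -> lo=[8] (size 1, max 8) hi=[] (size 0) -> median=8
Step 2: insert 23 -> lo=[8] (size 1, max 8) hi=[23] (size 1, min 23) -> median=15.5
Step 3: insert 31 -> lo=[8, 23] (size 2, max 23) hi=[31] (size 1, min 31) -> median=23
Step 4: insert 25 -> lo=[8, 23] (size 2, max 23) hi=[25, 31] (size 2, min 25) -> median=24
Step 5: insert 5 -> lo=[5, 8, 23] (size 3, max 23) hi=[25, 31] (size 2, min 25) -> median=23
Step 6: insert 18 -> lo=[5, 8, 18] (size 3, max 18) hi=[23, 25, 31] (size 3, min 23) -> median=20.5

Answer: 20.5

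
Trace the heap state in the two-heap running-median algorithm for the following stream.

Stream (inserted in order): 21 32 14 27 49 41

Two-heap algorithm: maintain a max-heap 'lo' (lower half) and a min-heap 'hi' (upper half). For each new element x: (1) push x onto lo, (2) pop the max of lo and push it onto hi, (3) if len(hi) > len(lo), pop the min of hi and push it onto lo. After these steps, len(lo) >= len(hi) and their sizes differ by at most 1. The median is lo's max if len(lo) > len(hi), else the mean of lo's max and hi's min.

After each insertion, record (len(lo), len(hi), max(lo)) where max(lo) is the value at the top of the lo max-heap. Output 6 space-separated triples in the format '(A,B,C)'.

Answer: (1,0,21) (1,1,21) (2,1,21) (2,2,21) (3,2,27) (3,3,27)

Derivation:
Step 1: insert 21 -> lo=[21] hi=[] -> (len(lo)=1, len(hi)=0, max(lo)=21)
Step 2: insert 32 -> lo=[21] hi=[32] -> (len(lo)=1, len(hi)=1, max(lo)=21)
Step 3: insert 14 -> lo=[14, 21] hi=[32] -> (len(lo)=2, len(hi)=1, max(lo)=21)
Step 4: insert 27 -> lo=[14, 21] hi=[27, 32] -> (len(lo)=2, len(hi)=2, max(lo)=21)
Step 5: insert 49 -> lo=[14, 21, 27] hi=[32, 49] -> (len(lo)=3, len(hi)=2, max(lo)=27)
Step 6: insert 41 -> lo=[14, 21, 27] hi=[32, 41, 49] -> (len(lo)=3, len(hi)=3, max(lo)=27)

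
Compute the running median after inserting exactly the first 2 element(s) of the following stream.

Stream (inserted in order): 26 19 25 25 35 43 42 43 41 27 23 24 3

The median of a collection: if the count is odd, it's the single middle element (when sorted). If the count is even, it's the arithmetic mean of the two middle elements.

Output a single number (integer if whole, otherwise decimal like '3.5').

Step 1: insert 26 -> lo=[26] (size 1, max 26) hi=[] (size 0) -> median=26
Step 2: insert 19 -> lo=[19] (size 1, max 19) hi=[26] (size 1, min 26) -> median=22.5

Answer: 22.5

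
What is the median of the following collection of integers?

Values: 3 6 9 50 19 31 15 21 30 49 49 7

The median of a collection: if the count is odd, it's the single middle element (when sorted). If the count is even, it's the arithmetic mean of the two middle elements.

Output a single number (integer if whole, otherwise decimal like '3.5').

Step 1: insert 3 -> lo=[3] (size 1, max 3) hi=[] (size 0) -> median=3
Step 2: insert 6 -> lo=[3] (size 1, max 3) hi=[6] (size 1, min 6) -> median=4.5
Step 3: insert 9 -> lo=[3, 6] (size 2, max 6) hi=[9] (size 1, min 9) -> median=6
Step 4: insert 50 -> lo=[3, 6] (size 2, max 6) hi=[9, 50] (size 2, min 9) -> median=7.5
Step 5: insert 19 -> lo=[3, 6, 9] (size 3, max 9) hi=[19, 50] (size 2, min 19) -> median=9
Step 6: insert 31 -> lo=[3, 6, 9] (size 3, max 9) hi=[19, 31, 50] (size 3, min 19) -> median=14
Step 7: insert 15 -> lo=[3, 6, 9, 15] (size 4, max 15) hi=[19, 31, 50] (size 3, min 19) -> median=15
Step 8: insert 21 -> lo=[3, 6, 9, 15] (size 4, max 15) hi=[19, 21, 31, 50] (size 4, min 19) -> median=17
Step 9: insert 30 -> lo=[3, 6, 9, 15, 19] (size 5, max 19) hi=[21, 30, 31, 50] (size 4, min 21) -> median=19
Step 10: insert 49 -> lo=[3, 6, 9, 15, 19] (size 5, max 19) hi=[21, 30, 31, 49, 50] (size 5, min 21) -> median=20
Step 11: insert 49 -> lo=[3, 6, 9, 15, 19, 21] (size 6, max 21) hi=[30, 31, 49, 49, 50] (size 5, min 30) -> median=21
Step 12: insert 7 -> lo=[3, 6, 7, 9, 15, 19] (size 6, max 19) hi=[21, 30, 31, 49, 49, 50] (size 6, min 21) -> median=20

Answer: 20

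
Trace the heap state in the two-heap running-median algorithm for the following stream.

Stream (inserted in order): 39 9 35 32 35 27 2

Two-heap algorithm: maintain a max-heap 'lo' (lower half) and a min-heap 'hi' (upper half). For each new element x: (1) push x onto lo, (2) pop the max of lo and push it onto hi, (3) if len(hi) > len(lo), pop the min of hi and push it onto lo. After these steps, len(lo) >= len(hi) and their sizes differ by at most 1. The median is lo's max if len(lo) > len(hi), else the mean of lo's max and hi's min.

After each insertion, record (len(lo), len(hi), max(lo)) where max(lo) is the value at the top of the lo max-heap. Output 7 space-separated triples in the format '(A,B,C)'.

Answer: (1,0,39) (1,1,9) (2,1,35) (2,2,32) (3,2,35) (3,3,32) (4,3,32)

Derivation:
Step 1: insert 39 -> lo=[39] hi=[] -> (len(lo)=1, len(hi)=0, max(lo)=39)
Step 2: insert 9 -> lo=[9] hi=[39] -> (len(lo)=1, len(hi)=1, max(lo)=9)
Step 3: insert 35 -> lo=[9, 35] hi=[39] -> (len(lo)=2, len(hi)=1, max(lo)=35)
Step 4: insert 32 -> lo=[9, 32] hi=[35, 39] -> (len(lo)=2, len(hi)=2, max(lo)=32)
Step 5: insert 35 -> lo=[9, 32, 35] hi=[35, 39] -> (len(lo)=3, len(hi)=2, max(lo)=35)
Step 6: insert 27 -> lo=[9, 27, 32] hi=[35, 35, 39] -> (len(lo)=3, len(hi)=3, max(lo)=32)
Step 7: insert 2 -> lo=[2, 9, 27, 32] hi=[35, 35, 39] -> (len(lo)=4, len(hi)=3, max(lo)=32)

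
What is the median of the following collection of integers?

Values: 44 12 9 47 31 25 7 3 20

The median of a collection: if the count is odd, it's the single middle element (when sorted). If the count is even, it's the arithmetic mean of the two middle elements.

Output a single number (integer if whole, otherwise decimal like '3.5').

Answer: 20

Derivation:
Step 1: insert 44 -> lo=[44] (size 1, max 44) hi=[] (size 0) -> median=44
Step 2: insert 12 -> lo=[12] (size 1, max 12) hi=[44] (size 1, min 44) -> median=28
Step 3: insert 9 -> lo=[9, 12] (size 2, max 12) hi=[44] (size 1, min 44) -> median=12
Step 4: insert 47 -> lo=[9, 12] (size 2, max 12) hi=[44, 47] (size 2, min 44) -> median=28
Step 5: insert 31 -> lo=[9, 12, 31] (size 3, max 31) hi=[44, 47] (size 2, min 44) -> median=31
Step 6: insert 25 -> lo=[9, 12, 25] (size 3, max 25) hi=[31, 44, 47] (size 3, min 31) -> median=28
Step 7: insert 7 -> lo=[7, 9, 12, 25] (size 4, max 25) hi=[31, 44, 47] (size 3, min 31) -> median=25
Step 8: insert 3 -> lo=[3, 7, 9, 12] (size 4, max 12) hi=[25, 31, 44, 47] (size 4, min 25) -> median=18.5
Step 9: insert 20 -> lo=[3, 7, 9, 12, 20] (size 5, max 20) hi=[25, 31, 44, 47] (size 4, min 25) -> median=20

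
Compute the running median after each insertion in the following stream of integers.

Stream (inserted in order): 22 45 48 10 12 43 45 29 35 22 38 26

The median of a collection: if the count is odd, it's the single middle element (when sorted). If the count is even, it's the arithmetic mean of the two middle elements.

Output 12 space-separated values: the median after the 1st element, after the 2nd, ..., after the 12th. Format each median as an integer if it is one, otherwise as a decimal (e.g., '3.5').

Step 1: insert 22 -> lo=[22] (size 1, max 22) hi=[] (size 0) -> median=22
Step 2: insert 45 -> lo=[22] (size 1, max 22) hi=[45] (size 1, min 45) -> median=33.5
Step 3: insert 48 -> lo=[22, 45] (size 2, max 45) hi=[48] (size 1, min 48) -> median=45
Step 4: insert 10 -> lo=[10, 22] (size 2, max 22) hi=[45, 48] (size 2, min 45) -> median=33.5
Step 5: insert 12 -> lo=[10, 12, 22] (size 3, max 22) hi=[45, 48] (size 2, min 45) -> median=22
Step 6: insert 43 -> lo=[10, 12, 22] (size 3, max 22) hi=[43, 45, 48] (size 3, min 43) -> median=32.5
Step 7: insert 45 -> lo=[10, 12, 22, 43] (size 4, max 43) hi=[45, 45, 48] (size 3, min 45) -> median=43
Step 8: insert 29 -> lo=[10, 12, 22, 29] (size 4, max 29) hi=[43, 45, 45, 48] (size 4, min 43) -> median=36
Step 9: insert 35 -> lo=[10, 12, 22, 29, 35] (size 5, max 35) hi=[43, 45, 45, 48] (size 4, min 43) -> median=35
Step 10: insert 22 -> lo=[10, 12, 22, 22, 29] (size 5, max 29) hi=[35, 43, 45, 45, 48] (size 5, min 35) -> median=32
Step 11: insert 38 -> lo=[10, 12, 22, 22, 29, 35] (size 6, max 35) hi=[38, 43, 45, 45, 48] (size 5, min 38) -> median=35
Step 12: insert 26 -> lo=[10, 12, 22, 22, 26, 29] (size 6, max 29) hi=[35, 38, 43, 45, 45, 48] (size 6, min 35) -> median=32

Answer: 22 33.5 45 33.5 22 32.5 43 36 35 32 35 32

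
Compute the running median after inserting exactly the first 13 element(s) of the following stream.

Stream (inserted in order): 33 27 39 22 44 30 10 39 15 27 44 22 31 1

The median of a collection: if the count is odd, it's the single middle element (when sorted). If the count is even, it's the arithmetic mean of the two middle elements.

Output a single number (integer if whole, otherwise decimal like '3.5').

Step 1: insert 33 -> lo=[33] (size 1, max 33) hi=[] (size 0) -> median=33
Step 2: insert 27 -> lo=[27] (size 1, max 27) hi=[33] (size 1, min 33) -> median=30
Step 3: insert 39 -> lo=[27, 33] (size 2, max 33) hi=[39] (size 1, min 39) -> median=33
Step 4: insert 22 -> lo=[22, 27] (size 2, max 27) hi=[33, 39] (size 2, min 33) -> median=30
Step 5: insert 44 -> lo=[22, 27, 33] (size 3, max 33) hi=[39, 44] (size 2, min 39) -> median=33
Step 6: insert 30 -> lo=[22, 27, 30] (size 3, max 30) hi=[33, 39, 44] (size 3, min 33) -> median=31.5
Step 7: insert 10 -> lo=[10, 22, 27, 30] (size 4, max 30) hi=[33, 39, 44] (size 3, min 33) -> median=30
Step 8: insert 39 -> lo=[10, 22, 27, 30] (size 4, max 30) hi=[33, 39, 39, 44] (size 4, min 33) -> median=31.5
Step 9: insert 15 -> lo=[10, 15, 22, 27, 30] (size 5, max 30) hi=[33, 39, 39, 44] (size 4, min 33) -> median=30
Step 10: insert 27 -> lo=[10, 15, 22, 27, 27] (size 5, max 27) hi=[30, 33, 39, 39, 44] (size 5, min 30) -> median=28.5
Step 11: insert 44 -> lo=[10, 15, 22, 27, 27, 30] (size 6, max 30) hi=[33, 39, 39, 44, 44] (size 5, min 33) -> median=30
Step 12: insert 22 -> lo=[10, 15, 22, 22, 27, 27] (size 6, max 27) hi=[30, 33, 39, 39, 44, 44] (size 6, min 30) -> median=28.5
Step 13: insert 31 -> lo=[10, 15, 22, 22, 27, 27, 30] (size 7, max 30) hi=[31, 33, 39, 39, 44, 44] (size 6, min 31) -> median=30

Answer: 30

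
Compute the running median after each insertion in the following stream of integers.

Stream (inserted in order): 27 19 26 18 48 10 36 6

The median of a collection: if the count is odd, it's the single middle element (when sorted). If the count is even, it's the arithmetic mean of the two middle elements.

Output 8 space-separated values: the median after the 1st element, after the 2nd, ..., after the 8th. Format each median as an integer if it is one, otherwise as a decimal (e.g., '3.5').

Step 1: insert 27 -> lo=[27] (size 1, max 27) hi=[] (size 0) -> median=27
Step 2: insert 19 -> lo=[19] (size 1, max 19) hi=[27] (size 1, min 27) -> median=23
Step 3: insert 26 -> lo=[19, 26] (size 2, max 26) hi=[27] (size 1, min 27) -> median=26
Step 4: insert 18 -> lo=[18, 19] (size 2, max 19) hi=[26, 27] (size 2, min 26) -> median=22.5
Step 5: insert 48 -> lo=[18, 19, 26] (size 3, max 26) hi=[27, 48] (size 2, min 27) -> median=26
Step 6: insert 10 -> lo=[10, 18, 19] (size 3, max 19) hi=[26, 27, 48] (size 3, min 26) -> median=22.5
Step 7: insert 36 -> lo=[10, 18, 19, 26] (size 4, max 26) hi=[27, 36, 48] (size 3, min 27) -> median=26
Step 8: insert 6 -> lo=[6, 10, 18, 19] (size 4, max 19) hi=[26, 27, 36, 48] (size 4, min 26) -> median=22.5

Answer: 27 23 26 22.5 26 22.5 26 22.5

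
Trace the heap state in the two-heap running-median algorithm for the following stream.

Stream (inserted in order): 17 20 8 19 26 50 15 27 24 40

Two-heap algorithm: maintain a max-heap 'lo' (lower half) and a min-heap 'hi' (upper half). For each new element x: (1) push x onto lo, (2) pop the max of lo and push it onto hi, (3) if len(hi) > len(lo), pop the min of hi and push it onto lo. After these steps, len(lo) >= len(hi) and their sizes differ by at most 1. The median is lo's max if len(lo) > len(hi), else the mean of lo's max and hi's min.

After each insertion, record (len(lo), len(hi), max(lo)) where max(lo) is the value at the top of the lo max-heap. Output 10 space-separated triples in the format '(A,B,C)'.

Answer: (1,0,17) (1,1,17) (2,1,17) (2,2,17) (3,2,19) (3,3,19) (4,3,19) (4,4,19) (5,4,20) (5,5,20)

Derivation:
Step 1: insert 17 -> lo=[17] hi=[] -> (len(lo)=1, len(hi)=0, max(lo)=17)
Step 2: insert 20 -> lo=[17] hi=[20] -> (len(lo)=1, len(hi)=1, max(lo)=17)
Step 3: insert 8 -> lo=[8, 17] hi=[20] -> (len(lo)=2, len(hi)=1, max(lo)=17)
Step 4: insert 19 -> lo=[8, 17] hi=[19, 20] -> (len(lo)=2, len(hi)=2, max(lo)=17)
Step 5: insert 26 -> lo=[8, 17, 19] hi=[20, 26] -> (len(lo)=3, len(hi)=2, max(lo)=19)
Step 6: insert 50 -> lo=[8, 17, 19] hi=[20, 26, 50] -> (len(lo)=3, len(hi)=3, max(lo)=19)
Step 7: insert 15 -> lo=[8, 15, 17, 19] hi=[20, 26, 50] -> (len(lo)=4, len(hi)=3, max(lo)=19)
Step 8: insert 27 -> lo=[8, 15, 17, 19] hi=[20, 26, 27, 50] -> (len(lo)=4, len(hi)=4, max(lo)=19)
Step 9: insert 24 -> lo=[8, 15, 17, 19, 20] hi=[24, 26, 27, 50] -> (len(lo)=5, len(hi)=4, max(lo)=20)
Step 10: insert 40 -> lo=[8, 15, 17, 19, 20] hi=[24, 26, 27, 40, 50] -> (len(lo)=5, len(hi)=5, max(lo)=20)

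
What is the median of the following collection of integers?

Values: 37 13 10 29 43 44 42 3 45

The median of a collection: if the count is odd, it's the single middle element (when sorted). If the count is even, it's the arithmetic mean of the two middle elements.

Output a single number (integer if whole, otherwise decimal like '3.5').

Answer: 37

Derivation:
Step 1: insert 37 -> lo=[37] (size 1, max 37) hi=[] (size 0) -> median=37
Step 2: insert 13 -> lo=[13] (size 1, max 13) hi=[37] (size 1, min 37) -> median=25
Step 3: insert 10 -> lo=[10, 13] (size 2, max 13) hi=[37] (size 1, min 37) -> median=13
Step 4: insert 29 -> lo=[10, 13] (size 2, max 13) hi=[29, 37] (size 2, min 29) -> median=21
Step 5: insert 43 -> lo=[10, 13, 29] (size 3, max 29) hi=[37, 43] (size 2, min 37) -> median=29
Step 6: insert 44 -> lo=[10, 13, 29] (size 3, max 29) hi=[37, 43, 44] (size 3, min 37) -> median=33
Step 7: insert 42 -> lo=[10, 13, 29, 37] (size 4, max 37) hi=[42, 43, 44] (size 3, min 42) -> median=37
Step 8: insert 3 -> lo=[3, 10, 13, 29] (size 4, max 29) hi=[37, 42, 43, 44] (size 4, min 37) -> median=33
Step 9: insert 45 -> lo=[3, 10, 13, 29, 37] (size 5, max 37) hi=[42, 43, 44, 45] (size 4, min 42) -> median=37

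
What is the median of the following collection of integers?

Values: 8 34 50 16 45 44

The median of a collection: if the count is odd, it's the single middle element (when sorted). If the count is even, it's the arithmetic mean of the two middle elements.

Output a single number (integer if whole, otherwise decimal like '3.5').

Answer: 39

Derivation:
Step 1: insert 8 -> lo=[8] (size 1, max 8) hi=[] (size 0) -> median=8
Step 2: insert 34 -> lo=[8] (size 1, max 8) hi=[34] (size 1, min 34) -> median=21
Step 3: insert 50 -> lo=[8, 34] (size 2, max 34) hi=[50] (size 1, min 50) -> median=34
Step 4: insert 16 -> lo=[8, 16] (size 2, max 16) hi=[34, 50] (size 2, min 34) -> median=25
Step 5: insert 45 -> lo=[8, 16, 34] (size 3, max 34) hi=[45, 50] (size 2, min 45) -> median=34
Step 6: insert 44 -> lo=[8, 16, 34] (size 3, max 34) hi=[44, 45, 50] (size 3, min 44) -> median=39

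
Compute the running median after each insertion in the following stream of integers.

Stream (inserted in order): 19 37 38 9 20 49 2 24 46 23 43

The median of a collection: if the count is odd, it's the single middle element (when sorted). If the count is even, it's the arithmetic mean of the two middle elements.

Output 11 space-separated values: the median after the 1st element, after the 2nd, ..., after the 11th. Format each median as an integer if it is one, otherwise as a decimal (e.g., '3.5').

Answer: 19 28 37 28 20 28.5 20 22 24 23.5 24

Derivation:
Step 1: insert 19 -> lo=[19] (size 1, max 19) hi=[] (size 0) -> median=19
Step 2: insert 37 -> lo=[19] (size 1, max 19) hi=[37] (size 1, min 37) -> median=28
Step 3: insert 38 -> lo=[19, 37] (size 2, max 37) hi=[38] (size 1, min 38) -> median=37
Step 4: insert 9 -> lo=[9, 19] (size 2, max 19) hi=[37, 38] (size 2, min 37) -> median=28
Step 5: insert 20 -> lo=[9, 19, 20] (size 3, max 20) hi=[37, 38] (size 2, min 37) -> median=20
Step 6: insert 49 -> lo=[9, 19, 20] (size 3, max 20) hi=[37, 38, 49] (size 3, min 37) -> median=28.5
Step 7: insert 2 -> lo=[2, 9, 19, 20] (size 4, max 20) hi=[37, 38, 49] (size 3, min 37) -> median=20
Step 8: insert 24 -> lo=[2, 9, 19, 20] (size 4, max 20) hi=[24, 37, 38, 49] (size 4, min 24) -> median=22
Step 9: insert 46 -> lo=[2, 9, 19, 20, 24] (size 5, max 24) hi=[37, 38, 46, 49] (size 4, min 37) -> median=24
Step 10: insert 23 -> lo=[2, 9, 19, 20, 23] (size 5, max 23) hi=[24, 37, 38, 46, 49] (size 5, min 24) -> median=23.5
Step 11: insert 43 -> lo=[2, 9, 19, 20, 23, 24] (size 6, max 24) hi=[37, 38, 43, 46, 49] (size 5, min 37) -> median=24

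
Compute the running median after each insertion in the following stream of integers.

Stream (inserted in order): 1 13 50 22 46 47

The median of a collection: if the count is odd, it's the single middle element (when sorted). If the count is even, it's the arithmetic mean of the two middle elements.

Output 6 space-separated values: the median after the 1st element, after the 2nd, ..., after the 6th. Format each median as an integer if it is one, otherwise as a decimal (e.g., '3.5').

Step 1: insert 1 -> lo=[1] (size 1, max 1) hi=[] (size 0) -> median=1
Step 2: insert 13 -> lo=[1] (size 1, max 1) hi=[13] (size 1, min 13) -> median=7
Step 3: insert 50 -> lo=[1, 13] (size 2, max 13) hi=[50] (size 1, min 50) -> median=13
Step 4: insert 22 -> lo=[1, 13] (size 2, max 13) hi=[22, 50] (size 2, min 22) -> median=17.5
Step 5: insert 46 -> lo=[1, 13, 22] (size 3, max 22) hi=[46, 50] (size 2, min 46) -> median=22
Step 6: insert 47 -> lo=[1, 13, 22] (size 3, max 22) hi=[46, 47, 50] (size 3, min 46) -> median=34

Answer: 1 7 13 17.5 22 34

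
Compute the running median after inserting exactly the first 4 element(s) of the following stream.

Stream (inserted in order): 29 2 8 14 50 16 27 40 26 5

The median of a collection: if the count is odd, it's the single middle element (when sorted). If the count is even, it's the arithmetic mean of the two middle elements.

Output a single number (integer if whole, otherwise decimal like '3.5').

Answer: 11

Derivation:
Step 1: insert 29 -> lo=[29] (size 1, max 29) hi=[] (size 0) -> median=29
Step 2: insert 2 -> lo=[2] (size 1, max 2) hi=[29] (size 1, min 29) -> median=15.5
Step 3: insert 8 -> lo=[2, 8] (size 2, max 8) hi=[29] (size 1, min 29) -> median=8
Step 4: insert 14 -> lo=[2, 8] (size 2, max 8) hi=[14, 29] (size 2, min 14) -> median=11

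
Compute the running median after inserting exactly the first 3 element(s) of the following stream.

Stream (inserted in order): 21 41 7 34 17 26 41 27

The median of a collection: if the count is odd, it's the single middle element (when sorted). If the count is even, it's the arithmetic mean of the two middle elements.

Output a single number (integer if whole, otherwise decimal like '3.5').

Step 1: insert 21 -> lo=[21] (size 1, max 21) hi=[] (size 0) -> median=21
Step 2: insert 41 -> lo=[21] (size 1, max 21) hi=[41] (size 1, min 41) -> median=31
Step 3: insert 7 -> lo=[7, 21] (size 2, max 21) hi=[41] (size 1, min 41) -> median=21

Answer: 21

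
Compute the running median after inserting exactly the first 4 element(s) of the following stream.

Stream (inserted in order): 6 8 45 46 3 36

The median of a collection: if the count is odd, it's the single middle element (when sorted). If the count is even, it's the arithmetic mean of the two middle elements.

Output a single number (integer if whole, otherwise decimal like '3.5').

Step 1: insert 6 -> lo=[6] (size 1, max 6) hi=[] (size 0) -> median=6
Step 2: insert 8 -> lo=[6] (size 1, max 6) hi=[8] (size 1, min 8) -> median=7
Step 3: insert 45 -> lo=[6, 8] (size 2, max 8) hi=[45] (size 1, min 45) -> median=8
Step 4: insert 46 -> lo=[6, 8] (size 2, max 8) hi=[45, 46] (size 2, min 45) -> median=26.5

Answer: 26.5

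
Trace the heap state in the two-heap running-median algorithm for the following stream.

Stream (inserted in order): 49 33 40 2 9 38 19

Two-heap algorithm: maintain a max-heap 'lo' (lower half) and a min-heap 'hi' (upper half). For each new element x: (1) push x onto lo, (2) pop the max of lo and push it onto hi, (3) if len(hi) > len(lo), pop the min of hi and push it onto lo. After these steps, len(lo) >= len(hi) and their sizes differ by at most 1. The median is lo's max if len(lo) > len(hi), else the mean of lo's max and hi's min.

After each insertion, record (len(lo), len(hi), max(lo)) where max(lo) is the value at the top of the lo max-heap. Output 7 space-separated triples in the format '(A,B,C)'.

Step 1: insert 49 -> lo=[49] hi=[] -> (len(lo)=1, len(hi)=0, max(lo)=49)
Step 2: insert 33 -> lo=[33] hi=[49] -> (len(lo)=1, len(hi)=1, max(lo)=33)
Step 3: insert 40 -> lo=[33, 40] hi=[49] -> (len(lo)=2, len(hi)=1, max(lo)=40)
Step 4: insert 2 -> lo=[2, 33] hi=[40, 49] -> (len(lo)=2, len(hi)=2, max(lo)=33)
Step 5: insert 9 -> lo=[2, 9, 33] hi=[40, 49] -> (len(lo)=3, len(hi)=2, max(lo)=33)
Step 6: insert 38 -> lo=[2, 9, 33] hi=[38, 40, 49] -> (len(lo)=3, len(hi)=3, max(lo)=33)
Step 7: insert 19 -> lo=[2, 9, 19, 33] hi=[38, 40, 49] -> (len(lo)=4, len(hi)=3, max(lo)=33)

Answer: (1,0,49) (1,1,33) (2,1,40) (2,2,33) (3,2,33) (3,3,33) (4,3,33)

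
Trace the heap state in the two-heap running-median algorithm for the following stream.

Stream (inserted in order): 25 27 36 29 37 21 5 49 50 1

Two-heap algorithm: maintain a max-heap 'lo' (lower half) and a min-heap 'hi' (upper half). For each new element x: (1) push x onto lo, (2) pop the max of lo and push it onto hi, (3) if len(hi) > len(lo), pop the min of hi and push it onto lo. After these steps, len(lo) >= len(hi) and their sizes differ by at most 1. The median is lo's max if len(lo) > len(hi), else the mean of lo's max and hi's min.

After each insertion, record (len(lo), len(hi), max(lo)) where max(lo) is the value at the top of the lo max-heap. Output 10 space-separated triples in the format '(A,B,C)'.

Answer: (1,0,25) (1,1,25) (2,1,27) (2,2,27) (3,2,29) (3,3,27) (4,3,27) (4,4,27) (5,4,29) (5,5,27)

Derivation:
Step 1: insert 25 -> lo=[25] hi=[] -> (len(lo)=1, len(hi)=0, max(lo)=25)
Step 2: insert 27 -> lo=[25] hi=[27] -> (len(lo)=1, len(hi)=1, max(lo)=25)
Step 3: insert 36 -> lo=[25, 27] hi=[36] -> (len(lo)=2, len(hi)=1, max(lo)=27)
Step 4: insert 29 -> lo=[25, 27] hi=[29, 36] -> (len(lo)=2, len(hi)=2, max(lo)=27)
Step 5: insert 37 -> lo=[25, 27, 29] hi=[36, 37] -> (len(lo)=3, len(hi)=2, max(lo)=29)
Step 6: insert 21 -> lo=[21, 25, 27] hi=[29, 36, 37] -> (len(lo)=3, len(hi)=3, max(lo)=27)
Step 7: insert 5 -> lo=[5, 21, 25, 27] hi=[29, 36, 37] -> (len(lo)=4, len(hi)=3, max(lo)=27)
Step 8: insert 49 -> lo=[5, 21, 25, 27] hi=[29, 36, 37, 49] -> (len(lo)=4, len(hi)=4, max(lo)=27)
Step 9: insert 50 -> lo=[5, 21, 25, 27, 29] hi=[36, 37, 49, 50] -> (len(lo)=5, len(hi)=4, max(lo)=29)
Step 10: insert 1 -> lo=[1, 5, 21, 25, 27] hi=[29, 36, 37, 49, 50] -> (len(lo)=5, len(hi)=5, max(lo)=27)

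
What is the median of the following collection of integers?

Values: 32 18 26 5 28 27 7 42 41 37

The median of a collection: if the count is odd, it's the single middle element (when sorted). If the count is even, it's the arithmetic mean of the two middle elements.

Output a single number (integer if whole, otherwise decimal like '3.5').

Answer: 27.5

Derivation:
Step 1: insert 32 -> lo=[32] (size 1, max 32) hi=[] (size 0) -> median=32
Step 2: insert 18 -> lo=[18] (size 1, max 18) hi=[32] (size 1, min 32) -> median=25
Step 3: insert 26 -> lo=[18, 26] (size 2, max 26) hi=[32] (size 1, min 32) -> median=26
Step 4: insert 5 -> lo=[5, 18] (size 2, max 18) hi=[26, 32] (size 2, min 26) -> median=22
Step 5: insert 28 -> lo=[5, 18, 26] (size 3, max 26) hi=[28, 32] (size 2, min 28) -> median=26
Step 6: insert 27 -> lo=[5, 18, 26] (size 3, max 26) hi=[27, 28, 32] (size 3, min 27) -> median=26.5
Step 7: insert 7 -> lo=[5, 7, 18, 26] (size 4, max 26) hi=[27, 28, 32] (size 3, min 27) -> median=26
Step 8: insert 42 -> lo=[5, 7, 18, 26] (size 4, max 26) hi=[27, 28, 32, 42] (size 4, min 27) -> median=26.5
Step 9: insert 41 -> lo=[5, 7, 18, 26, 27] (size 5, max 27) hi=[28, 32, 41, 42] (size 4, min 28) -> median=27
Step 10: insert 37 -> lo=[5, 7, 18, 26, 27] (size 5, max 27) hi=[28, 32, 37, 41, 42] (size 5, min 28) -> median=27.5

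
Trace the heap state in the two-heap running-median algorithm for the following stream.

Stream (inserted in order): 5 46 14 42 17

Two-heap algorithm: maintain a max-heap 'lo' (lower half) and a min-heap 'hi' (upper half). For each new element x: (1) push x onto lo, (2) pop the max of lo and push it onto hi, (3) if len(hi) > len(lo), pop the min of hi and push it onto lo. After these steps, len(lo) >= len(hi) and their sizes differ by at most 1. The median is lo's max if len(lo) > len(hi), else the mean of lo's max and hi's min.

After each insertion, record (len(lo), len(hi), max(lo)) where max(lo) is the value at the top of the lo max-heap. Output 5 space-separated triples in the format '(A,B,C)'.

Answer: (1,0,5) (1,1,5) (2,1,14) (2,2,14) (3,2,17)

Derivation:
Step 1: insert 5 -> lo=[5] hi=[] -> (len(lo)=1, len(hi)=0, max(lo)=5)
Step 2: insert 46 -> lo=[5] hi=[46] -> (len(lo)=1, len(hi)=1, max(lo)=5)
Step 3: insert 14 -> lo=[5, 14] hi=[46] -> (len(lo)=2, len(hi)=1, max(lo)=14)
Step 4: insert 42 -> lo=[5, 14] hi=[42, 46] -> (len(lo)=2, len(hi)=2, max(lo)=14)
Step 5: insert 17 -> lo=[5, 14, 17] hi=[42, 46] -> (len(lo)=3, len(hi)=2, max(lo)=17)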